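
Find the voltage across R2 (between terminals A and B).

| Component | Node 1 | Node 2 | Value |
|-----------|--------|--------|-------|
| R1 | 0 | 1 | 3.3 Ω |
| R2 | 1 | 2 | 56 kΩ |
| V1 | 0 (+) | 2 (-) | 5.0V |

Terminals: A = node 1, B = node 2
R1 and R2 are in series across V1 (node 0 → node 1 → node 2), and the output A–B is taken across R2, so this is a voltage divider.
Series current: I = V1/(R1 + R2) = 5/(3.3 + 56000) = 5/56000 = 0.00008928 A
V_R2 = I × R2 = V1 × R2/(R1 + R2) = 5 × 56000/56000 = 5 V

Final answer: 5 V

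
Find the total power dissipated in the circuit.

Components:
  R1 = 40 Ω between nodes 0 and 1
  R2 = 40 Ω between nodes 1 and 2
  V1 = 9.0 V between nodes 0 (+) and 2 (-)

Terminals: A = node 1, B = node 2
Nodal analysis, taking node 2 as the 0 V reference.
Source V1 fixes V_0 = 9 V.
KCL at each unknown node (sum of currents leaving = 0; resistances in Ω):
  Node 1: (V_1 - 9)/40 + (V_1 - 0)/40 = 0
Collecting terms: 0.05 × V_1 = 0.225  =>  V_1 = 4.5 V
Power in each resistor, P = (ΔV)²/R:
  P_R1 = (9 - 4.5)²/40 = 0.5062 W
  P_R2 = (4.5 - 0)²/40 = 0.5062 W
P_total = P_R1 + P_R2 = 1.012 W

Final answer: 1.012 W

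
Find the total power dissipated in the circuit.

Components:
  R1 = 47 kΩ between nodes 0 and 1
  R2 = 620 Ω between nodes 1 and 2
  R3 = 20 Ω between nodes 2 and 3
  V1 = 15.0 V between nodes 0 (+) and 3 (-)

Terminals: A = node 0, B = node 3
Nodal analysis, taking node 3 as the 0 V reference.
Source V1 fixes V_0 = 15 V.
KCL at each unknown node (sum of currents leaving = 0; resistances in Ω):
  Node 1: (V_1 - 15)/47000 + (V_1 - V_2)/620 = 0
  Node 2: (V_2 - V_1)/620 + (V_2 - 0)/20 = 0
Collecting terms (coefficients in siemens):
  0.001634·V_1 - 0.001613·V_2 = 0.0003191
  0.05161·V_2 - 0.001613·V_1 = 0
Determinant D = (0.001634)(0.05161) - (-0.001613)(-0.001613) = 0.00008174
V_1 = [(0.0003191)(0.05161) - (-0.001613)(0)]/D = 0.2015 V
V_2 = [(0.001634)(0) - (0.0003191)(-0.001613)]/D = 0.006297 V
Power in each resistor, P = (ΔV)²/R:
  P_R1 = (15 - 0.2015)²/47000 = 0.004659 W
  P_R2 = (0.2015 - 0.006297)²/620 = 0.00006147 W
  P_R3 = (0.006297 - 0)²/20 = 0.000001983 W
P_total = P_R1 + P_R2 + P_R3 = 0.004723 W

Final answer: 0.004723 W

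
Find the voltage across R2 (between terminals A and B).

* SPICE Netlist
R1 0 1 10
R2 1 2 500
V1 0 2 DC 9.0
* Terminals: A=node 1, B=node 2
R1 and R2 are in series across V1 (node 0 → node 1 → node 2), and the output A–B is taken across R2, so this is a voltage divider.
Series current: I = V1/(R1 + R2) = 9/(10 + 500) = 9/510 = 0.01765 A
V_R2 = I × R2 = V1 × R2/(R1 + R2) = 9 × 500/510 = 8.824 V

Final answer: 8.824 V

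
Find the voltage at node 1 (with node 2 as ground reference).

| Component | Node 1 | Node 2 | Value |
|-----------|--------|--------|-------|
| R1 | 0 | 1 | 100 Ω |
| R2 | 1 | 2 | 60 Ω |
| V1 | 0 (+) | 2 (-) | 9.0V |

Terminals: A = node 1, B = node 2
Nodal analysis, taking node 2 as the 0 V reference.
Source V1 fixes V_0 = 9 V.
KCL at each unknown node (sum of currents leaving = 0; resistances in Ω):
  Node 1: (V_1 - 9)/100 + (V_1 - 0)/60 = 0
Collecting terms: 0.02667 × V_1 = 0.09  =>  V_1 = 3.375 V
The requested potential is V_1 = 3.375 V.

Final answer: V_1 = 3.375 V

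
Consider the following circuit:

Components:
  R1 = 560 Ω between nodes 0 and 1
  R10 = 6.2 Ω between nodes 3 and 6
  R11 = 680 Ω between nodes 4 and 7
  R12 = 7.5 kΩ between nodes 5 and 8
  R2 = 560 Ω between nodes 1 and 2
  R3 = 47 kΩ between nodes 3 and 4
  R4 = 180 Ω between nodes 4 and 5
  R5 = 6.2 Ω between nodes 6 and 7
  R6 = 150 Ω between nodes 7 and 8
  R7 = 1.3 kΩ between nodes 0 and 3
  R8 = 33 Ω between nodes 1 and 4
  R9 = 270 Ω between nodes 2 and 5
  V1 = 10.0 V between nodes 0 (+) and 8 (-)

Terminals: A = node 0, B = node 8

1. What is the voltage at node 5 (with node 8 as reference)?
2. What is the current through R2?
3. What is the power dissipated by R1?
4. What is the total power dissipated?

Nodal analysis, taking node 8 as the 0 V reference.
Source V1 fixes V_0 = 10 V.
KCL at each unknown node (sum of currents leaving = 0; resistances in Ω):
  Node 1: (V_1 - 10)/560 + (V_1 - V_2)/560 + (V_1 - V_4)/33 = 0
  Node 2: (V_2 - V_1)/560 + (V_2 - V_5)/270 = 0
  Node 3: (V_3 - V_4)/47000 + (V_3 - 10)/1300 + (V_3 - V_6)/6.2 = 0
  Node 4: (V_4 - V_3)/47000 + (V_4 - V_5)/180 + (V_4 - V_1)/33 + (V_4 - V_7)/680 = 0
  Node 5: (V_5 - V_4)/180 + (V_5 - V_2)/270 + (V_5 - 0)/7500 = 0
  Node 6: (V_6 - V_7)/6.2 + (V_6 - V_3)/6.2 = 0
  Node 7: (V_7 - V_6)/6.2 + (V_7 - 0)/150 + (V_7 - V_4)/680 = 0
Collecting terms (coefficients in siemens):
  0.03387·V_1 - 0.001786·V_2 - 0.0303·V_4 = 0.01786
  0.005489·V_2 - 0.001786·V_1 - 0.003704·V_5 = 0
  0.1621·V_3 - 0.00002128·V_4 - 0.1613·V_6 = 0.007692
  0.03735·V_4 - 0.0303·V_1 - 0.00002128·V_3 - 0.005556·V_5 - 0.001471·V_7 = 0
  0.009393·V_5 - 0.003704·V_2 - 0.005556·V_4 = 0
  0.3226·V_6 - 0.1613·V_3 - 0.1613·V_7 = 0
  0.1694·V_7 - 0.001471·V_4 - 0.1613·V_6 = 0
Solving these 7 simultaneous equations (Gaussian elimination) gives:
  V_1 = 6.149 V, V_2 = 5.952 V, V_3 = 1.924 V, V_4 = 5.934 V
  V_5 = 5.856 V, V_6 = 1.885 V, V_7 = 1.846 V
Part 1:
  Read off the nodal solution: V_5 = 5.856 V
Part 2:
  I_R2 = (V_1 - V_2)/R2 = (6.149 - 5.952)/560 = 0.0003523 A
  Magnitude: I_R2 = 0.0003523 A
Part 3:
  I_R1 = (V_0 - V_1)/R1 = (10 - 6.149)/560 = 0.006877 A
  P_R1 = I_R1² × R1 = (0.006877)² × 560 = 0.02648 W
Part 4:
  Power in each resistor, P = (ΔV)²/R:
    P_R1 = (10 - 6.149)²/560 = 0.02648 W
    P_R2 = (6.149 - 5.952)²/560 = 0.00006952 W
    P_R3 = (1.924 - 5.934)²/47000 = 0.000342 W
    P_R4 = (5.934 - 5.856)²/180 = 0.00003305 W
    P_R5 = (1.885 - 1.846)²/6.2 = 0.0002459 W
    P_R6 = (1.846 - 0)²/150 = 0.02272 W
    P_R7 = (10 - 1.924)²/1300 = 0.05017 W
    P_R8 = (6.149 - 5.934)²/33 = 0.001405 W
    P_R9 = (5.952 - 5.856)²/270 = 0.00003352 W
    P_R10 = (1.924 - 1.885)²/6.2 = 0.0002459 W
    P_R11 = (5.934 - 1.846)²/680 = 0.02457 W
    P_R12 = (5.856 - 0)²/7500 = 0.004573 W
  P_total = P_R1 + P_R2 + P_R3 + P_R4 + P_R5 + P_R6 + P_R7 + P_R8 + P_R9 + P_R10 + P_R11 + P_R12 = 0.1309 W

Final answers:
1. V_5 = 5.856 V
2. I_R2 = 0.0003523 A
3. P_R1 = 0.02648 W
4. P_total = 0.1309 W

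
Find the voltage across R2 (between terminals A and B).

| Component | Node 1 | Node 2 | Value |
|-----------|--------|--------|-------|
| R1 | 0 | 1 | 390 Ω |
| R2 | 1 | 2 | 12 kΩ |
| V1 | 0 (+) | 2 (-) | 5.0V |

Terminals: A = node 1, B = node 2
R1 and R2 are in series across V1 (node 0 → node 1 → node 2), and the output A–B is taken across R2, so this is a voltage divider.
Series current: I = V1/(R1 + R2) = 5/(390 + 12000) = 5/12390 = 0.0004036 A
V_R2 = I × R2 = V1 × R2/(R1 + R2) = 5 × 12000/12390 = 4.843 V

Final answer: 4.843 V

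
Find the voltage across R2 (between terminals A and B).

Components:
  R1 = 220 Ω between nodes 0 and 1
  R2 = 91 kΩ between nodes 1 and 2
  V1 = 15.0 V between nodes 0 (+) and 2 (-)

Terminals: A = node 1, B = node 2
R1 and R2 are in series across V1 (node 0 → node 1 → node 2), and the output A–B is taken across R2, so this is a voltage divider.
Series current: I = V1/(R1 + R2) = 15/(220 + 91000) = 15/91220 = 0.0001644 A
V_R2 = I × R2 = V1 × R2/(R1 + R2) = 15 × 91000/91220 = 14.96 V

Final answer: 14.96 V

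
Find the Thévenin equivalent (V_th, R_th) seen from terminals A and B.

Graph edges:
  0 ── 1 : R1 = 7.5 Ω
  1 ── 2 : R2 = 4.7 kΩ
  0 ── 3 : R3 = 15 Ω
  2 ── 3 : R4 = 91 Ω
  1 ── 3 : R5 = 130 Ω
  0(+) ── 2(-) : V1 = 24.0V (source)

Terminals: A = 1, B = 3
Step 1 — V_th is the open-circuit voltage V_A - V_B (nothing connected across the terminals).
Nodal analysis, taking node 2 as the 0 V reference.
Source V1 fixes V_0 = 24 V.
KCL at each unknown node (sum of currents leaving = 0; resistances in Ω):
  Node 1: (V_1 - 24)/7.5 + (V_1 - 0)/4700 + (V_1 - V_3)/130 = 0
  Node 3: (V_3 - 24)/15 + (V_3 - 0)/91 + (V_3 - V_1)/130 = 0
Collecting terms (coefficients in siemens):
  0.1412·V_1 - 0.007692·V_3 = 3.2
  0.08535·V_3 - 0.007692·V_1 = 1.6
Determinant D = (0.1412)(0.08535) - (-0.007692)(-0.007692) = 0.012
V_1 = [(3.2)(0.08535) - (-0.007692)(1.6)]/D = 23.79 V
V_3 = [(0.1412)(1.6) - (3.2)(-0.007692)]/D = 20.89 V
V_th = V_1 - V_3 = 23.79 - 20.89 = 2.903 V
Step 2 — R_th: zero the source — replace V1 by a short circuit (node 2 merges into node 0) — and find the resistance seen between A (node 1) and B (node 3).
Reduce the network between node 1 (A) and node 3 (B) by series/parallel combination:
  Rp1 = R1 ‖ R2 (parallel, both between nodes 0 and 1) = 1/(1/7.5 + 1/4700) = 7.488 Ω
  Rp2 = R3 ‖ R4 (parallel, both between nodes 0 and 3) = 1/(1/15 + 1/91) = 12.88 Ω
  Rs1 = Rp1 + Rp2 (series, joined only at node 0) = 7.488 + 12.88 = 20.37 Ω
  Rp3 = R5 ‖ Rs1 (parallel, both between nodes 1 and 3) = 1/(1/130 + 1/20.37) = 17.61 Ω
R_th = 17.61 Ω

Final answer: V_th = 2.903 V, R_th = 17.61 Ω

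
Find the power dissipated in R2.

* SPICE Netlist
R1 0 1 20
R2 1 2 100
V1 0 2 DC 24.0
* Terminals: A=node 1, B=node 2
Nodal analysis, taking node 2 as the 0 V reference.
Source V1 fixes V_0 = 24 V.
KCL at each unknown node (sum of currents leaving = 0; resistances in Ω):
  Node 1: (V_1 - 24)/20 + (V_1 - 0)/100 = 0
Collecting terms: 0.06 × V_1 = 1.2  =>  V_1 = 20 V
I_R2 = (V_1 - V_2)/R2 = (20 - 0)/100 = 0.2 A
P_R2 = I_R2² × R2 = (0.2)² × 100 = 4 W

Final answer: 4 W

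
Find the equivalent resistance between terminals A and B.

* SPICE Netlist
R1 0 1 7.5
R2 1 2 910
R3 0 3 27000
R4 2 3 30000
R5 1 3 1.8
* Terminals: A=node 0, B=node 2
The network is not a plain series/parallel combination. Inject a 1 A test current into terminal A (node 0) and return it from terminal B (node 2); then R_eq = V_A / (1 A).
Nodal analysis, taking node 2 as the 0 V reference.
Current source I_test pushes 1 A into node 0 and draws it out of node 2.
KCL at each unknown node (sum of currents leaving = 0; resistances in Ω):
  Node 0: (V_0 - V_1)/7.5 + (V_0 - V_3)/27000 - 1 = 0
  Node 1: (V_1 - V_0)/7.5 + (V_1 - 0)/910 + (V_1 - V_3)/1.8 = 0
  Node 3: (V_3 - V_0)/27000 + (V_3 - V_1)/1.8 + (V_3 - 0)/30000 = 0
Collecting terms (coefficients in siemens):
  0.1334·V_0 - 0.1333·V_1 - 0.00003704·V_3 = 1
  0.69·V_1 - 0.1333·V_0 - 0.5556·V_3 = 0
  0.5556·V_3 - 0.00003704·V_0 - 0.5556·V_1 = 0
Solving these 3 simultaneous equations (Gaussian elimination) gives:
  V_0 = 890.7 V, V_1 = 883.2 V, V_3 = 883.2 V
R_eq = V_0 / 1 A = 890.7 Ω

Final answer: 890.7 Ω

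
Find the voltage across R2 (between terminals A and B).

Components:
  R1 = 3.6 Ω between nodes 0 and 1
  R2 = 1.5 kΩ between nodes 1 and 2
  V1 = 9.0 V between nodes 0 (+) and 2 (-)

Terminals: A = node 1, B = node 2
R1 and R2 are in series across V1 (node 0 → node 1 → node 2), and the output A–B is taken across R2, so this is a voltage divider.
Series current: I = V1/(R1 + R2) = 9/(3.6 + 1500) = 9/1504 = 0.005986 A
V_R2 = I × R2 = V1 × R2/(R1 + R2) = 9 × 1500/1504 = 8.978 V

Final answer: 8.978 V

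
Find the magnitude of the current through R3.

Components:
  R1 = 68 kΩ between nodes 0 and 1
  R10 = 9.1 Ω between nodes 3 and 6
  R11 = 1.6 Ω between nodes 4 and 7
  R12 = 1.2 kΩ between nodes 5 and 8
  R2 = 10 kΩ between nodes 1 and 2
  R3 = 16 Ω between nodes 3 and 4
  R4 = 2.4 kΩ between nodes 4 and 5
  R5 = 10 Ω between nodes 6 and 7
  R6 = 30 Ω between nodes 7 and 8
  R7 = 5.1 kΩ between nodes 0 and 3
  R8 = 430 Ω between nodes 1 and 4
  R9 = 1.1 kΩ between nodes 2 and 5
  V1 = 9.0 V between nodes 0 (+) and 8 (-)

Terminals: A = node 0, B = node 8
Nodal analysis, taking node 8 as the 0 V reference.
Source V1 fixes V_0 = 9 V.
KCL at each unknown node (sum of currents leaving = 0; resistances in Ω):
  Node 1: (V_1 - 9)/68000 + (V_1 - V_2)/10000 + (V_1 - V_4)/430 = 0
  Node 2: (V_2 - V_1)/10000 + (V_2 - V_5)/1100 = 0
  Node 3: (V_3 - V_4)/16 + (V_3 - 9)/5100 + (V_3 - V_6)/9.1 = 0
  Node 4: (V_4 - V_3)/16 + (V_4 - V_5)/2400 + (V_4 - V_1)/430 + (V_4 - V_7)/1.6 = 0
  Node 5: (V_5 - V_4)/2400 + (V_5 - V_2)/1100 + (V_5 - 0)/1200 = 0
  Node 6: (V_6 - V_7)/10 + (V_6 - V_3)/9.1 = 0
  Node 7: (V_7 - V_6)/10 + (V_7 - 0)/30 + (V_7 - V_4)/1.6 = 0
Collecting terms (coefficients in siemens):
  0.00244·V_1 - 0.0001·V_2 - 0.002326·V_4 = 0.0001324
  0.001009·V_2 - 0.0001·V_1 - 0.0009091·V_5 = 0
  0.1726·V_3 - 0.0625·V_4 - 0.1099·V_6 = 0.001765
  0.6902·V_4 - 0.002326·V_1 - 0.0625·V_3 - 0.0004167·V_5 - 0.625·V_7 = 0
  0.002159·V_5 - 0.0009091·V_2 - 0.0004167·V_4 = 0
  0.2099·V_6 - 0.1099·V_3 - 0.1·V_7 = 0
  0.7583·V_7 - 0.625·V_4 - 0.1·V_6 = 0
Solving these 7 simultaneous equations (Gaussian elimination) gives:
  V_1 = 0.1104 V, V_2 = 0.03371 V, V_3 = 0.07193 V, V_4 = 0.05743 V
  V_5 = 0.02528 V, V_6 = 0.06425 V, V_7 = 0.05581 V
I_R3 = (V_3 - V_4)/R3 = (0.07193 - 0.05743)/16 = 0.0009063 A
|I_R3| = 0.0009063 A

Final answer: |I_R3| = 0.0009063 A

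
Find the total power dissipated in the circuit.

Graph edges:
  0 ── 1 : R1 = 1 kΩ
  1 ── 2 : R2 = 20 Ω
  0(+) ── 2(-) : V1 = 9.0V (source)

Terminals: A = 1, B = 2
Nodal analysis, taking node 2 as the 0 V reference.
Source V1 fixes V_0 = 9 V.
KCL at each unknown node (sum of currents leaving = 0; resistances in Ω):
  Node 1: (V_1 - 9)/1000 + (V_1 - 0)/20 = 0
Collecting terms: 0.051 × V_1 = 0.009  =>  V_1 = 0.1765 V
Power in each resistor, P = (ΔV)²/R:
  P_R1 = (9 - 0.1765)²/1000 = 0.07785 W
  P_R2 = (0.1765 - 0)²/20 = 0.001557 W
P_total = P_R1 + P_R2 = 0.07941 W

Final answer: 0.07941 W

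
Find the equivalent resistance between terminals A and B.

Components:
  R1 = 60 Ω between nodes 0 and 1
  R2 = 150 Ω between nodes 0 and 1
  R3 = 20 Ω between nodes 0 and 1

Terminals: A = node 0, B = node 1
Reduce the network between node 0 (A) and node 1 (B) by series/parallel combination:
  Rp1 = R1 ‖ R2 ‖ R3 (parallel, all between nodes 0 and 1) = 1/(1/60 + 1/150 + 1/20) = 13.64 Ω
R_eq = 13.64 Ω

Final answer: 13.64 Ω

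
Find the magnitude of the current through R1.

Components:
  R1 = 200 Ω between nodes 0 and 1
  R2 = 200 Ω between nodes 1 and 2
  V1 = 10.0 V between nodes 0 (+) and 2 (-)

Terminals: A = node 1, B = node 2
Nodal analysis, taking node 2 as the 0 V reference.
Source V1 fixes V_0 = 10 V.
KCL at each unknown node (sum of currents leaving = 0; resistances in Ω):
  Node 1: (V_1 - 10)/200 + (V_1 - 0)/200 = 0
Collecting terms: 0.01 × V_1 = 0.05  =>  V_1 = 5 V
I_R1 = (V_0 - V_1)/R1 = (10 - 5)/200 = 0.025 A
|I_R1| = 0.025 A

Final answer: |I_R1| = 0.025 A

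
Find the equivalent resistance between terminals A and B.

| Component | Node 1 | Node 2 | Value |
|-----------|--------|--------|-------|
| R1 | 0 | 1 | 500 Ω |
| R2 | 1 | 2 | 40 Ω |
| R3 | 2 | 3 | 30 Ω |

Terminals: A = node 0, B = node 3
Reduce the network between node 0 (A) and node 3 (B) by series/parallel combination:
  Rs1 = R1 + R2 (series, joined only at node 1) = 500 + 40 = 540 Ω
  Rs2 = R3 + Rs1 (series, joined only at node 2) = 30 + 540 = 570 Ω
R_eq = 570 Ω

Final answer: 570 Ω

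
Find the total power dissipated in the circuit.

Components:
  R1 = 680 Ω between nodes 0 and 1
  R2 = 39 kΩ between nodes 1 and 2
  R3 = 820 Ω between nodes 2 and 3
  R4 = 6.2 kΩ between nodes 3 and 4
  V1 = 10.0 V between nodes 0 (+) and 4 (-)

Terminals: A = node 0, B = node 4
Nodal analysis, taking node 4 as the 0 V reference.
Source V1 fixes V_0 = 10 V.
KCL at each unknown node (sum of currents leaving = 0; resistances in Ω):
  Node 1: (V_1 - 10)/680 + (V_1 - V_2)/39000 = 0
  Node 2: (V_2 - V_1)/39000 + (V_2 - V_3)/820 = 0
  Node 3: (V_3 - V_2)/820 + (V_3 - 0)/6200 = 0
Collecting terms (coefficients in siemens):
  0.001496·V_1 - 0.00002564·V_2 = 0.01471
  0.001245·V_2 - 0.00002564·V_1 - 0.00122·V_3 = 0
  0.001381·V_3 - 0.00122·V_2 = 0
Solving these 3 simultaneous equations (Gaussian elimination) gives:
  V_1 = 9.854 V, V_2 = 1.503 V, V_3 = 1.328 V
Power in each resistor, P = (ΔV)²/R:
  P_R1 = (10 - 9.854)²/680 = 0.00003118 W
  P_R2 = (9.854 - 1.503)²/39000 = 0.001788 W
  P_R3 = (1.503 - 1.328)²/820 = 0.0000376 W
  P_R4 = (1.328 - 0)²/6200 = 0.0002843 W
P_total = P_R1 + P_R2 + P_R3 + P_R4 = 0.002141 W

Final answer: 0.002141 W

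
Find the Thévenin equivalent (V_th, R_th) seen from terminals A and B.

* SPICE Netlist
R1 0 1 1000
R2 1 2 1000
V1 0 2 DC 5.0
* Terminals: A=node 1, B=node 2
Step 1 — V_th is the open-circuit voltage V_A - V_B (nothing connected across the terminals).
Nodal analysis, taking node 2 as the 0 V reference.
Source V1 fixes V_0 = 5 V.
KCL at each unknown node (sum of currents leaving = 0; resistances in Ω):
  Node 1: (V_1 - 5)/1000 + (V_1 - 0)/1000 = 0
Collecting terms: 0.002 × V_1 = 0.005  =>  V_1 = 2.5 V
V_th = V_1 - V_2 = 2.5 - 0 = 2.5 V
Step 2 — R_th: zero the source — replace V1 by a short circuit (node 2 merges into node 0) — and find the resistance seen between A (node 1) and B (node 0).
Reduce the network between node 1 (A) and node 0 (B) by series/parallel combination:
  Rp1 = R1 ‖ R2 (parallel, both between nodes 0 and 1) = 1/(1/1000 + 1/1000) = 500 Ω
R_th = 500 Ω

Final answer: V_th = 2.5 V, R_th = 500 Ω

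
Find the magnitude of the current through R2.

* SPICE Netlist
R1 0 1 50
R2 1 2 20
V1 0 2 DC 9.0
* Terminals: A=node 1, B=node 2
Nodal analysis, taking node 2 as the 0 V reference.
Source V1 fixes V_0 = 9 V.
KCL at each unknown node (sum of currents leaving = 0; resistances in Ω):
  Node 1: (V_1 - 9)/50 + (V_1 - 0)/20 = 0
Collecting terms: 0.07 × V_1 = 0.18  =>  V_1 = 2.571 V
I_R2 = (V_1 - V_2)/R2 = (2.571 - 0)/20 = 0.1286 A
|I_R2| = 0.1286 A

Final answer: |I_R2| = 0.1286 A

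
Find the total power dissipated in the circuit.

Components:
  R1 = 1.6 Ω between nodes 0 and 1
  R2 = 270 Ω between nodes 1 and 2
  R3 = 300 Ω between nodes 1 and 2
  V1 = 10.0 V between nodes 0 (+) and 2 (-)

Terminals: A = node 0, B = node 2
Nodal analysis, taking node 2 as the 0 V reference.
Source V1 fixes V_0 = 10 V.
KCL at each unknown node (sum of currents leaving = 0; resistances in Ω):
  Node 1: (V_1 - 10)/1.6 + (V_1 - 0)/270 + (V_1 - 0)/300 = 0
Collecting terms: 0.632 × V_1 = 6.25  =>  V_1 = 9.889 V
Power in each resistor, P = (ΔV)²/R:
  P_R1 = (10 - 9.889)²/1.6 = 0.007748 W
  P_R2 = (9.889 - 0)²/270 = 0.3622 W
  P_R3 = (9.889 - 0)²/300 = 0.326 W
P_total = P_R1 + P_R2 + P_R3 = 0.6959 W

Final answer: 0.6959 W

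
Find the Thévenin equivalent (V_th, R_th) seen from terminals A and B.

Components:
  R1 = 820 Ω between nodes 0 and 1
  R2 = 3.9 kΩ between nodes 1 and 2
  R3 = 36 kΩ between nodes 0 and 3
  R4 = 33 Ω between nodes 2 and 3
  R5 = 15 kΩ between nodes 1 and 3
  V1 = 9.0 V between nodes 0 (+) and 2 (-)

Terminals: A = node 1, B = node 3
Step 1 — V_th is the open-circuit voltage V_A - V_B (nothing connected across the terminals).
Nodal analysis, taking node 2 as the 0 V reference.
Source V1 fixes V_0 = 9 V.
KCL at each unknown node (sum of currents leaving = 0; resistances in Ω):
  Node 1: (V_1 - 9)/820 + (V_1 - 0)/3900 + (V_1 - V_3)/15000 = 0
  Node 3: (V_3 - 9)/36000 + (V_3 - 0)/33 + (V_3 - V_1)/15000 = 0
Collecting terms (coefficients in siemens):
  0.001543·V_1 - 0.00006667·V_3 = 0.01098
  0.0304·V_3 - 0.00006667·V_1 = 0.00025
Determinant D = (0.001543)(0.0304) - (-0.00006667)(-0.00006667) = 0.00004689
V_1 = [(0.01098)(0.0304) - (-0.00006667)(0.00025)]/D = 7.116 V
V_3 = [(0.001543)(0.00025) - (0.01098)(-0.00006667)]/D = 0.02383 V
V_th = V_1 - V_3 = 7.116 - 0.02383 = 7.092 V
Step 2 — R_th: zero the source — replace V1 by a short circuit (node 2 merges into node 0) — and find the resistance seen between A (node 1) and B (node 3).
Reduce the network between node 1 (A) and node 3 (B) by series/parallel combination:
  Rp1 = R1 ‖ R2 (parallel, both between nodes 0 and 1) = 1/(1/820 + 1/3900) = 677.5 Ω
  Rp2 = R3 ‖ R4 (parallel, both between nodes 0 and 3) = 1/(1/36000 + 1/33) = 32.97 Ω
  Rs1 = Rp1 + Rp2 (series, joined only at node 0) = 677.5 + 32.97 = 710.5 Ω
  Rp3 = R5 ‖ Rs1 (parallel, both between nodes 1 and 3) = 1/(1/15000 + 1/710.5) = 678.4 Ω
R_th = 678.4 Ω

Final answer: V_th = 7.092 V, R_th = 678.4 Ω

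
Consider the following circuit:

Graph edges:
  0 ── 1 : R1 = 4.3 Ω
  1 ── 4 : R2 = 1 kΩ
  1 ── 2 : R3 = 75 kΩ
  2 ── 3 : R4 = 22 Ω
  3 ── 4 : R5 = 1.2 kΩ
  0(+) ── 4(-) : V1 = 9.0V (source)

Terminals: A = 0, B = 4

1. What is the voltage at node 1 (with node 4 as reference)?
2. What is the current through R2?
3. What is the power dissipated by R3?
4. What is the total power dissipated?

Nodal analysis, taking node 4 as the 0 V reference.
Source V1 fixes V_0 = 9 V.
KCL at each unknown node (sum of currents leaving = 0; resistances in Ω):
  Node 1: (V_1 - 9)/4.3 + (V_1 - 0)/1000 + (V_1 - V_2)/75000 = 0
  Node 2: (V_2 - V_1)/75000 + (V_2 - V_3)/22 = 0
  Node 3: (V_3 - V_2)/22 + (V_3 - 0)/1200 = 0
Collecting terms (coefficients in siemens):
  0.2336·V_1 - 0.00001333·V_2 = 2.093
  0.04547·V_2 - 0.00001333·V_1 - 0.04545·V_3 = 0
  0.04629·V_3 - 0.04545·V_2 = 0
Solving these 3 simultaneous equations (Gaussian elimination) gives:
  V_1 = 8.961 V, V_2 = 0.1437 V, V_3 = 0.1411 V
Part 1:
  Read off the nodal solution: V_1 = 8.961 V
Part 2:
  I_R2 = (V_1 - V_4)/R2 = (8.961 - 0)/1000 = 0.008961 A
  Magnitude: I_R2 = 0.008961 A
Part 3:
  I_R3 = (V_1 - V_2)/R3 = (8.961 - 0.1437)/75000 = 0.0001176 A
  P_R3 = I_R3² × R3 = (0.0001176)² × 75000 = 0.001037 W
Part 4:
  Power in each resistor, P = (ΔV)²/R:
    P_R1 = (9 - 8.961)²/4.3 = 0.0003544 W
    P_R2 = (8.961 - 0)²/1000 = 0.0803 W
    P_R3 = (8.961 - 0.1437)²/75000 = 0.001037 W
    P_R4 = (0.1437 - 0.1411)²/22 = 0.0000003041 W
    P_R5 = (0.1411 - 0)²/1200 = 0.00001659 W
  P_total = P_R1 + P_R2 + P_R3 + P_R4 + P_R5 = 0.08171 W

Final answers:
1. V_1 = 8.961 V
2. I_R2 = 0.008961 A
3. P_R3 = 0.001037 W
4. P_total = 0.08171 W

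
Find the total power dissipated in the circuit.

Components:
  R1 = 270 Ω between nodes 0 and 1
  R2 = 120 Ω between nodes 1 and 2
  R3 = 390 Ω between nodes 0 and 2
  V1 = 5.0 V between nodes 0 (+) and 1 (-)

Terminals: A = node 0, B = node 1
Nodal analysis, taking node 1 as the 0 V reference.
Source V1 fixes V_0 = 5 V.
KCL at each unknown node (sum of currents leaving = 0; resistances in Ω):
  Node 2: (V_2 - 0)/120 + (V_2 - 5)/390 = 0
Collecting terms: 0.0109 × V_2 = 0.01282  =>  V_2 = 1.176 V
Power in each resistor, P = (ΔV)²/R:
  P_R1 = (5 - 0)²/270 = 0.09259 W
  P_R2 = (0 - 1.176)²/120 = 0.01153 W
  P_R3 = (5 - 1.176)²/390 = 0.03749 W
P_total = P_R1 + P_R2 + P_R3 = 0.1416 W

Final answer: 0.1416 W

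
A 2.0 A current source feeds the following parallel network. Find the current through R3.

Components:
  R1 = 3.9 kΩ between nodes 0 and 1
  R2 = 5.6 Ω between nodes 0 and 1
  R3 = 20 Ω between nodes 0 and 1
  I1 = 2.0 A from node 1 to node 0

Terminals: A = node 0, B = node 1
All resistors sit directly between nodes 0 and 1, so they are in parallel and share one voltage V; the full source current 2 A splits among them.
1/R_par = 1/3900 + 1/5.6 + 1/20 = 0.2288 S  =>  R_par = 4.37 Ω
V = I × R_par = 2 × 4.37 = 8.74 V
I_R3 = V/R3 = 8.74/20 = 0.437 A

Final answer: 0.437 A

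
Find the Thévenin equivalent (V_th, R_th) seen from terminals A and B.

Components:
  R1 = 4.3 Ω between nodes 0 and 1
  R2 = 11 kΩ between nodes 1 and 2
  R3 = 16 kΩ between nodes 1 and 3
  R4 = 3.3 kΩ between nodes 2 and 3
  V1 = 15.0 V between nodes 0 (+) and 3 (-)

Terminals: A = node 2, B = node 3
Step 1 — V_th is the open-circuit voltage V_A - V_B (nothing connected across the terminals).
Nodal analysis, taking node 3 as the 0 V reference.
Source V1 fixes V_0 = 15 V.
KCL at each unknown node (sum of currents leaving = 0; resistances in Ω):
  Node 1: (V_1 - 15)/4.3 + (V_1 - V_2)/11000 + (V_1 - 0)/16000 = 0
  Node 2: (V_2 - V_1)/11000 + (V_2 - 0)/3300 = 0
Collecting terms (coefficients in siemens):
  0.2327·V_1 - 0.00009091·V_2 = 3.488
  0.0003939·V_2 - 0.00009091·V_1 = 0
Determinant D = (0.2327)(0.0003939) - (-0.00009091)(-0.00009091) = 0.00009167
V_1 = [(3.488)(0.0003939) - (-0.00009091)(0)]/D = 14.99 V
V_2 = [(0.2327)(0) - (3.488)(-0.00009091)]/D = 3.46 V
V_th = V_2 - V_3 = 3.46 - 0 = 3.46 V
Step 2 — R_th: zero the source — replace V1 by a short circuit (node 3 merges into node 0) — and find the resistance seen between A (node 2) and B (node 0).
Reduce the network between node 2 (A) and node 0 (B) by series/parallel combination:
  Rp1 = R1 ‖ R3 (parallel, both between nodes 0 and 1) = 1/(1/4.3 + 1/16000) = 4.299 Ω
  Rs1 = R2 + Rp1 (series, joined only at node 1) = 11000 + 4.299 = 11000 Ω
  Rp2 = R4 ‖ Rs1 (parallel, both between nodes 0 and 2) = 1/(1/3300 + 1/11000) = 2539 Ω
R_th = 2.539 kΩ

Final answer: V_th = 3.46 V, R_th = 2.539 kΩ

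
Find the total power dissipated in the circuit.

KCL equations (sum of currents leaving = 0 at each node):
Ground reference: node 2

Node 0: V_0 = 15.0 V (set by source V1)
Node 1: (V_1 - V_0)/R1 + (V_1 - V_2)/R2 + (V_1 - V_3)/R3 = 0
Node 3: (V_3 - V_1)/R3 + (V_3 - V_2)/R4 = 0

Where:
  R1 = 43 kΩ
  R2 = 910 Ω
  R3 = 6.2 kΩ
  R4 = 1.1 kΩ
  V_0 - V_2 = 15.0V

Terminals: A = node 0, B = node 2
Nodal analysis, taking node 2 as the 0 V reference.
Source V1 fixes V_0 = 15 V.
KCL at each unknown node (sum of currents leaving = 0; resistances in Ω):
  Node 1: (V_1 - 15)/43000 + (V_1 - 0)/910 + (V_1 - V_3)/6200 = 0
  Node 3: (V_3 - V_1)/6200 + (V_3 - 0)/1100 = 0
Collecting terms (coefficients in siemens):
  0.001283·V_1 - 0.0001613·V_3 = 0.0003488
  0.00107·V_3 - 0.0001613·V_1 = 0
Determinant D = (0.001283)(0.00107) - (-0.0001613)(-0.0001613) = 0.000001348
V_1 = [(0.0003488)(0.00107) - (-0.0001613)(0)]/D = 0.277 V
V_3 = [(0.001283)(0) - (0.0003488)(-0.0001613)]/D = 0.04175 V
Power in each resistor, P = (ΔV)²/R:
  P_R1 = (15 - 0.277)²/43000 = 0.005041 W
  P_R2 = (0.277 - 0)²/910 = 0.00008434 W
  P_R3 = (0.277 - 0.04175)²/6200 = 0.00000893 W
  P_R4 = (0 - 0.04175)²/1100 = 0.000001584 W
P_total = P_R1 + P_R2 + P_R3 + P_R4 = 0.005136 W

Final answer: 0.005136 W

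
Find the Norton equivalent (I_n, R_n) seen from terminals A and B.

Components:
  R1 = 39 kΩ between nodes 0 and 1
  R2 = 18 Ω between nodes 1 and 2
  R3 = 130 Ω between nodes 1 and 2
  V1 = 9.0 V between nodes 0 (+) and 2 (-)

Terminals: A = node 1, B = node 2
Find the Thévenin equivalent first; then I_n = V_th/R_th and R_n = R_th.
Step 1 — V_th is the open-circuit voltage V_A - V_B (nothing connected across the terminals).
Nodal analysis, taking node 2 as the 0 V reference.
Source V1 fixes V_0 = 9 V.
KCL at each unknown node (sum of currents leaving = 0; resistances in Ω):
  Node 1: (V_1 - 9)/39000 + (V_1 - 0)/18 + (V_1 - 0)/130 = 0
Collecting terms: 0.06327 × V_1 = 0.0002308  =>  V_1 = 0.003647 V
V_th = V_1 - V_2 = 0.003647 - 0 = 0.003647 V
Step 2 — R_th: zero the source — replace V1 by a short circuit (node 2 merges into node 0) — and find the resistance seen between A (node 1) and B (node 0).
Reduce the network between node 1 (A) and node 0 (B) by series/parallel combination:
  Rp1 = R1 ‖ R2 ‖ R3 (parallel, all between nodes 0 and 1) = 1/(1/39000 + 1/18 + 1/130) = 15.8 Ω
R_th = 15.8 Ω
I_n = V_th/R_th = 0.003647/15.8 = 0.0002308 A, and R_n = R_th = 15.8 Ω

Final answer: I_n = 0.0002308 A, R_n = 15.8 Ω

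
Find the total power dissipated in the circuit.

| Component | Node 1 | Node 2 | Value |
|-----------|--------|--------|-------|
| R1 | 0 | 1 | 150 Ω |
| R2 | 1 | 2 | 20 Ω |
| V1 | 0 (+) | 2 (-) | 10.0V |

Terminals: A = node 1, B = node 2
Nodal analysis, taking node 2 as the 0 V reference.
Source V1 fixes V_0 = 10 V.
KCL at each unknown node (sum of currents leaving = 0; resistances in Ω):
  Node 1: (V_1 - 10)/150 + (V_1 - 0)/20 = 0
Collecting terms: 0.05667 × V_1 = 0.06667  =>  V_1 = 1.176 V
Power in each resistor, P = (ΔV)²/R:
  P_R1 = (10 - 1.176)²/150 = 0.519 W
  P_R2 = (1.176 - 0)²/20 = 0.0692 W
P_total = P_R1 + P_R2 = 0.5882 W

Final answer: 0.5882 W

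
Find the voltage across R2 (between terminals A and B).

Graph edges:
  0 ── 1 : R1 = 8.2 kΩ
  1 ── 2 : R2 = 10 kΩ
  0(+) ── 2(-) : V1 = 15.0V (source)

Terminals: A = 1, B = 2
R1 and R2 are in series across V1 (node 0 → node 1 → node 2), and the output A–B is taken across R2, so this is a voltage divider.
Series current: I = V1/(R1 + R2) = 15/(8200 + 10000) = 15/18200 = 0.0008242 A
V_R2 = I × R2 = V1 × R2/(R1 + R2) = 15 × 10000/18200 = 8.242 V

Final answer: 8.242 V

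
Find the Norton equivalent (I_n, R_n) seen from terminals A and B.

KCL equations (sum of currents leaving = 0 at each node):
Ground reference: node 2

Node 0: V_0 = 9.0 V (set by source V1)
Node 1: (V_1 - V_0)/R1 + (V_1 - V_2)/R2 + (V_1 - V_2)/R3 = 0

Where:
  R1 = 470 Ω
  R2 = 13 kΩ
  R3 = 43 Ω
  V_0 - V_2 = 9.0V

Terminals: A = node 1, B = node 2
Find the Thévenin equivalent first; then I_n = V_th/R_th and R_n = R_th.
Step 1 — V_th is the open-circuit voltage V_A - V_B (nothing connected across the terminals).
Nodal analysis, taking node 2 as the 0 V reference.
Source V1 fixes V_0 = 9 V.
KCL at each unknown node (sum of currents leaving = 0; resistances in Ω):
  Node 1: (V_1 - 9)/470 + (V_1 - 0)/13000 + (V_1 - 0)/43 = 0
Collecting terms: 0.02546 × V_1 = 0.01915  =>  V_1 = 0.7521 V
V_th = V_1 - V_2 = 0.7521 - 0 = 0.7521 V
Step 2 — R_th: zero the source — replace V1 by a short circuit (node 2 merges into node 0) — and find the resistance seen between A (node 1) and B (node 0).
Reduce the network between node 1 (A) and node 0 (B) by series/parallel combination:
  Rp1 = R1 ‖ R2 ‖ R3 (parallel, all between nodes 0 and 1) = 1/(1/470 + 1/13000 + 1/43) = 39.28 Ω
R_th = 39.28 Ω
I_n = V_th/R_th = 0.7521/39.28 = 0.01915 A, and R_n = R_th = 39.28 Ω

Final answer: I_n = 0.01915 A, R_n = 39.28 Ω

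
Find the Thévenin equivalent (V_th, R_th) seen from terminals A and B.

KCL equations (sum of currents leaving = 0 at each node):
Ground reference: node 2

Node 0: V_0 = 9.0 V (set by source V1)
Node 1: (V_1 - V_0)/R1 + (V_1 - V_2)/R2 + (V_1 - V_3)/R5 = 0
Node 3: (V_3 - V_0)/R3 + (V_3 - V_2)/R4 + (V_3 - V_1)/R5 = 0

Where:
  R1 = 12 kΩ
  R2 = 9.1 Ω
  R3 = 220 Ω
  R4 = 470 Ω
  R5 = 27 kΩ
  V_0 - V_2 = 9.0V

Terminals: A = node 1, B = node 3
Step 1 — V_th is the open-circuit voltage V_A - V_B (nothing connected across the terminals).
Nodal analysis, taking node 2 as the 0 V reference.
Source V1 fixes V_0 = 9 V.
KCL at each unknown node (sum of currents leaving = 0; resistances in Ω):
  Node 1: (V_1 - 9)/12000 + (V_1 - 0)/9.1 + (V_1 - V_3)/27000 = 0
  Node 3: (V_3 - 9)/220 + (V_3 - 0)/470 + (V_3 - V_1)/27000 = 0
Collecting terms (coefficients in siemens):
  0.11·V_1 - 0.00003704·V_3 = 0.00075
  0.00671·V_3 - 0.00003704·V_1 = 0.04091
Determinant D = (0.11)(0.00671) - (-0.00003704)(-0.00003704) = 0.0007382
V_1 = [(0.00075)(0.00671) - (-0.00003704)(0.04091)]/D = 0.00887 V
V_3 = [(0.11)(0.04091) - (0.00075)(-0.00003704)]/D = 6.097 V
V_th = V_1 - V_3 = 0.00887 - 6.097 = -6.088 V
Step 2 — R_th: zero the source — replace V1 by a short circuit (node 2 merges into node 0) — and find the resistance seen between A (node 1) and B (node 3).
Reduce the network between node 1 (A) and node 3 (B) by series/parallel combination:
  Rp1 = R1 ‖ R2 (parallel, both between nodes 0 and 1) = 1/(1/12000 + 1/9.1) = 9.093 Ω
  Rp2 = R3 ‖ R4 (parallel, both between nodes 0 and 3) = 1/(1/220 + 1/470) = 149.9 Ω
  Rs1 = Rp1 + Rp2 (series, joined only at node 0) = 9.093 + 149.9 = 158.9 Ω
  Rp3 = R5 ‖ Rs1 (parallel, both between nodes 1 and 3) = 1/(1/27000 + 1/158.9) = 158 Ω
R_th = 158 Ω

Final answer: V_th = -6.088 V, R_th = 158 Ω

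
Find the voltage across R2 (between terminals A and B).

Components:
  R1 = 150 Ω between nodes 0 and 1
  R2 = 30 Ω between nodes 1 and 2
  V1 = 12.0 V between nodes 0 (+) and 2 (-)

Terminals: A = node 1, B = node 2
R1 and R2 are in series across V1 (node 0 → node 1 → node 2), and the output A–B is taken across R2, so this is a voltage divider.
Series current: I = V1/(R1 + R2) = 12/(150 + 30) = 12/180 = 0.06667 A
V_R2 = I × R2 = V1 × R2/(R1 + R2) = 12 × 30/180 = 2 V

Final answer: 2 V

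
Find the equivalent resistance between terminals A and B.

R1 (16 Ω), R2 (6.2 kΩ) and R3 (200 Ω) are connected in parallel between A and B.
Reduce the network between node 0 (A) and node 1 (B) by series/parallel combination:
  Rp1 = R1 ‖ R2 ‖ R3 (parallel, all between nodes 0 and 1) = 1/(1/16 + 1/6200 + 1/200) = 14.78 Ω
R_eq = 14.78 Ω

Final answer: 14.78 Ω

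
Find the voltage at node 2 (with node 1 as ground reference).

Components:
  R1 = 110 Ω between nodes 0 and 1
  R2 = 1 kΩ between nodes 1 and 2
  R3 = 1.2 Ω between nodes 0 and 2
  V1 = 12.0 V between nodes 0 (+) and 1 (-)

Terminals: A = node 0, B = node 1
Nodal analysis, taking node 1 as the 0 V reference.
Source V1 fixes V_0 = 12 V.
KCL at each unknown node (sum of currents leaving = 0; resistances in Ω):
  Node 2: (V_2 - 0)/1000 + (V_2 - 12)/1.2 = 0
Collecting terms: 0.8343 × V_2 = 10  =>  V_2 = 11.99 V
The requested potential is V_2 = 11.99 V.

Final answer: V_2 = 11.99 V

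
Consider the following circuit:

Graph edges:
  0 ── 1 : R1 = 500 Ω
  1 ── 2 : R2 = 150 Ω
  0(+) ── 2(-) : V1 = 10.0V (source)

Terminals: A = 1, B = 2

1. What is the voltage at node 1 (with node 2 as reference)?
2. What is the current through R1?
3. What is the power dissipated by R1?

Nodal analysis, taking node 2 as the 0 V reference.
Source V1 fixes V_0 = 10 V.
KCL at each unknown node (sum of currents leaving = 0; resistances in Ω):
  Node 1: (V_1 - 10)/500 + (V_1 - 0)/150 = 0
Collecting terms: 0.008667 × V_1 = 0.02  =>  V_1 = 2.308 V
Part 1:
  Read off the nodal solution: V_1 = 2.308 V
Part 2:
  I_R1 = (V_0 - V_1)/R1 = (10 - 2.308)/500 = 0.01538 A
  Magnitude: I_R1 = 0.01538 A
Part 3:
  I_R1 = (V_0 - V_1)/R1 = (10 - 2.308)/500 = 0.01538 A
  P_R1 = I_R1² × R1 = (0.01538)² × 500 = 0.1183 W

Final answers:
1. V_1 = 2.308 V
2. I_R1 = 0.01538 A
3. P_R1 = 0.1183 W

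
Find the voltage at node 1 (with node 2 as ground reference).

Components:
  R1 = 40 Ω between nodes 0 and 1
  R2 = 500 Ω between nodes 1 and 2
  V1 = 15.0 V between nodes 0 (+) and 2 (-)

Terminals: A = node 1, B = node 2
Nodal analysis, taking node 2 as the 0 V reference.
Source V1 fixes V_0 = 15 V.
KCL at each unknown node (sum of currents leaving = 0; resistances in Ω):
  Node 1: (V_1 - 15)/40 + (V_1 - 0)/500 = 0
Collecting terms: 0.027 × V_1 = 0.375  =>  V_1 = 13.89 V
The requested potential is V_1 = 13.89 V.

Final answer: V_1 = 13.89 V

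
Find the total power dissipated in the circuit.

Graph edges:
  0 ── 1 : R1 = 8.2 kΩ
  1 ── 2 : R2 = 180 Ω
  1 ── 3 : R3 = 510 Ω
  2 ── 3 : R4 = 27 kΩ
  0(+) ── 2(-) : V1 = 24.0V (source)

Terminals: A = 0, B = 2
Nodal analysis, taking node 2 as the 0 V reference.
Source V1 fixes V_0 = 24 V.
KCL at each unknown node (sum of currents leaving = 0; resistances in Ω):
  Node 1: (V_1 - 24)/8200 + (V_1 - 0)/180 + (V_1 - V_3)/510 = 0
  Node 3: (V_3 - V_1)/510 + (V_3 - 0)/27000 = 0
Collecting terms (coefficients in siemens):
  0.007638·V_1 - 0.001961·V_3 = 0.002927
  0.001998·V_3 - 0.001961·V_1 = 0
Determinant D = (0.007638)(0.001998) - (-0.001961)(-0.001961) = 0.00001142
V_1 = [(0.002927)(0.001998) - (-0.001961)(0)]/D = 0.5122 V
V_3 = [(0.007638)(0) - (0.002927)(-0.001961)]/D = 0.5027 V
Power in each resistor, P = (ΔV)²/R:
  P_R1 = (24 - 0.5122)²/8200 = 0.06728 W
  P_R2 = (0.5122 - 0)²/180 = 0.001458 W
  P_R3 = (0.5122 - 0.5027)²/510 = 0.0000001768 W
  P_R4 = (0 - 0.5027)²/27000 = 0.000009361 W
P_total = P_R1 + P_R2 + P_R3 + P_R4 = 0.06874 W

Final answer: 0.06874 W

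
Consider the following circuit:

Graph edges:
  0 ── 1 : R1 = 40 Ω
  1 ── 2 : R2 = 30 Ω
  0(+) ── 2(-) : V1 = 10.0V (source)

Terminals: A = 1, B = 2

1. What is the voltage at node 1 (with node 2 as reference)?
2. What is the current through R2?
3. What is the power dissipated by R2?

Nodal analysis, taking node 2 as the 0 V reference.
Source V1 fixes V_0 = 10 V.
KCL at each unknown node (sum of currents leaving = 0; resistances in Ω):
  Node 1: (V_1 - 10)/40 + (V_1 - 0)/30 = 0
Collecting terms: 0.05833 × V_1 = 0.25  =>  V_1 = 4.286 V
Part 1:
  Read off the nodal solution: V_1 = 4.286 V
Part 2:
  I_R2 = (V_1 - V_2)/R2 = (4.286 - 0)/30 = 0.1429 A
  Magnitude: I_R2 = 0.1429 A
Part 3:
  I_R2 = (V_1 - V_2)/R2 = (4.286 - 0)/30 = 0.1429 A
  P_R2 = I_R2² × R2 = (0.1429)² × 30 = 0.6122 W

Final answers:
1. V_1 = 4.286 V
2. I_R2 = 0.1429 A
3. P_R2 = 0.6122 W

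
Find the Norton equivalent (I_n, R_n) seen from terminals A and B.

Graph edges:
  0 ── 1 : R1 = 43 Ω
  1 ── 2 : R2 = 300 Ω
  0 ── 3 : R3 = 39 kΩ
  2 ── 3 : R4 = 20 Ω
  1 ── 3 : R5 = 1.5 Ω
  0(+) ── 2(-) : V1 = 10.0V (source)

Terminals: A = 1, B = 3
Find the Thévenin equivalent first; then I_n = V_th/R_th and R_n = R_th.
Step 1 — V_th is the open-circuit voltage V_A - V_B (nothing connected across the terminals).
Nodal analysis, taking node 2 as the 0 V reference.
Source V1 fixes V_0 = 10 V.
KCL at each unknown node (sum of currents leaving = 0; resistances in Ω):
  Node 1: (V_1 - 10)/43 + (V_1 - 0)/300 + (V_1 - V_3)/1.5 = 0
  Node 3: (V_3 - 10)/39000 + (V_3 - 0)/20 + (V_3 - V_1)/1.5 = 0
Collecting terms (coefficients in siemens):
  0.6933·V_1 - 0.6667·V_3 = 0.2326
  0.7167·V_3 - 0.6667·V_1 = 0.0002564
Determinant D = (0.6933)(0.7167) - (-0.6667)(-0.6667) = 0.05241
V_1 = [(0.2326)(0.7167) - (-0.6667)(0.0002564)]/D = 3.184 V
V_3 = [(0.6933)(0.0002564) - (0.2326)(-0.6667)]/D = 2.962 V
V_th = V_1 - V_3 = 3.184 - 2.962 = 0.2219 V
Step 2 — R_th: zero the source — replace V1 by a short circuit (node 2 merges into node 0) — and find the resistance seen between A (node 1) and B (node 3).
Reduce the network between node 1 (A) and node 3 (B) by series/parallel combination:
  Rp1 = R1 ‖ R2 (parallel, both between nodes 0 and 1) = 1/(1/43 + 1/300) = 37.61 Ω
  Rp2 = R3 ‖ R4 (parallel, both between nodes 0 and 3) = 1/(1/39000 + 1/20) = 19.99 Ω
  Rs1 = Rp1 + Rp2 (series, joined only at node 0) = 37.61 + 19.99 = 57.6 Ω
  Rp3 = R5 ‖ Rs1 (parallel, both between nodes 1 and 3) = 1/(1/1.5 + 1/57.6) = 1.462 Ω
R_th = 1.462 Ω
I_n = V_th/R_th = 0.2219/1.462 = 0.1518 A, and R_n = R_th = 1.462 Ω

Final answer: I_n = 0.1518 A, R_n = 1.462 Ω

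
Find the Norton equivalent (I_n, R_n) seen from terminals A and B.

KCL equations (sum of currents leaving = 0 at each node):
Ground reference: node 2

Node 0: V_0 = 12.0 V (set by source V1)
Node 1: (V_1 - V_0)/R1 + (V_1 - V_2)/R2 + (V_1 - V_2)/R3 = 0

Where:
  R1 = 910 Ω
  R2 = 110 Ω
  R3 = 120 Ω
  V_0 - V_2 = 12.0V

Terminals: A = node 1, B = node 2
Find the Thévenin equivalent first; then I_n = V_th/R_th and R_n = R_th.
Step 1 — V_th is the open-circuit voltage V_A - V_B (nothing connected across the terminals).
Nodal analysis, taking node 2 as the 0 V reference.
Source V1 fixes V_0 = 12 V.
KCL at each unknown node (sum of currents leaving = 0; resistances in Ω):
  Node 1: (V_1 - 12)/910 + (V_1 - 0)/110 + (V_1 - 0)/120 = 0
Collecting terms: 0.01852 × V_1 = 0.01319  =>  V_1 = 0.7119 V
V_th = V_1 - V_2 = 0.7119 - 0 = 0.7119 V
Step 2 — R_th: zero the source — replace V1 by a short circuit (node 2 merges into node 0) — and find the resistance seen between A (node 1) and B (node 0).
Reduce the network between node 1 (A) and node 0 (B) by series/parallel combination:
  Rp1 = R1 ‖ R2 ‖ R3 (parallel, all between nodes 0 and 1) = 1/(1/910 + 1/110 + 1/120) = 53.99 Ω
R_th = 53.99 Ω
I_n = V_th/R_th = 0.7119/53.99 = 0.01319 A, and R_n = R_th = 53.99 Ω

Final answer: I_n = 0.01319 A, R_n = 53.99 Ω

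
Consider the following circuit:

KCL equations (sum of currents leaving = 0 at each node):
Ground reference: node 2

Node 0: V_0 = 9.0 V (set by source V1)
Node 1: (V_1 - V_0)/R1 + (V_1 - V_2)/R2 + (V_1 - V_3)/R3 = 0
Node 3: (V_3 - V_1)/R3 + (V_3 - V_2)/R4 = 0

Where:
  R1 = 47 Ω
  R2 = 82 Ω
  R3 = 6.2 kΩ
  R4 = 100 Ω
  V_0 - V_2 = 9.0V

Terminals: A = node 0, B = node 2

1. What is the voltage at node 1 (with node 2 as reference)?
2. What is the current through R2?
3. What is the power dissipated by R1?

Nodal analysis, taking node 2 as the 0 V reference.
Source V1 fixes V_0 = 9 V.
KCL at each unknown node (sum of currents leaving = 0; resistances in Ω):
  Node 1: (V_1 - 9)/47 + (V_1 - 0)/82 + (V_1 - V_3)/6200 = 0
  Node 3: (V_3 - V_1)/6200 + (V_3 - 0)/100 = 0
Collecting terms (coefficients in siemens):
  0.03363·V_1 - 0.0001613·V_3 = 0.1915
  0.01016·V_3 - 0.0001613·V_1 = 0
Determinant D = (0.03363)(0.01016) - (-0.0001613)(-0.0001613) = 0.0003417
V_1 = [(0.1915)(0.01016) - (-0.0001613)(0)]/D = 5.694 V
V_3 = [(0.03363)(0) - (0.1915)(-0.0001613)]/D = 0.09038 V
Part 1:
  Read off the nodal solution: V_1 = 5.694 V
Part 2:
  I_R2 = (V_1 - V_2)/R2 = (5.694 - 0)/82 = 0.06944 A
  Magnitude: I_R2 = 0.06944 A
Part 3:
  I_R1 = (V_0 - V_1)/R1 = (9 - 5.694)/47 = 0.07034 A
  P_R1 = I_R1² × R1 = (0.07034)² × 47 = 0.2326 W

Final answers:
1. V_1 = 5.694 V
2. I_R2 = 0.06944 A
3. P_R1 = 0.2326 W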